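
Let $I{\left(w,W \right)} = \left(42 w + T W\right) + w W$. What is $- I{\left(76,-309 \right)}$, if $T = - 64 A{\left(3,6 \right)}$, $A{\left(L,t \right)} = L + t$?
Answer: $-157692$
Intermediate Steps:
$T = -576$ ($T = - 64 \left(3 + 6\right) = \left(-64\right) 9 = -576$)
$I{\left(w,W \right)} = - 576 W + 42 w + W w$ ($I{\left(w,W \right)} = \left(42 w - 576 W\right) + w W = \left(- 576 W + 42 w\right) + W w = - 576 W + 42 w + W w$)
$- I{\left(76,-309 \right)} = - (\left(-576\right) \left(-309\right) + 42 \cdot 76 - 23484) = - (177984 + 3192 - 23484) = \left(-1\right) 157692 = -157692$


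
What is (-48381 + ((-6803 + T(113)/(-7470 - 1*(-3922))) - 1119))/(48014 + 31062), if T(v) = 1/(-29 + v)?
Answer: -16780095697/23567178432 ≈ -0.71201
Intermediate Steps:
(-48381 + ((-6803 + T(113)/(-7470 - 1*(-3922))) - 1119))/(48014 + 31062) = (-48381 + ((-6803 + 1/((-29 + 113)*(-7470 - 1*(-3922)))) - 1119))/(48014 + 31062) = (-48381 + ((-6803 + 1/(84*(-7470 + 3922))) - 1119))/79076 = (-48381 + ((-6803 + (1/84)/(-3548)) - 1119))*(1/79076) = (-48381 + ((-6803 + (1/84)*(-1/3548)) - 1119))*(1/79076) = (-48381 + ((-6803 - 1/298032) - 1119))*(1/79076) = (-48381 + (-2027511697/298032 - 1119))*(1/79076) = (-48381 - 2361009505/298032)*(1/79076) = -16780095697/298032*1/79076 = -16780095697/23567178432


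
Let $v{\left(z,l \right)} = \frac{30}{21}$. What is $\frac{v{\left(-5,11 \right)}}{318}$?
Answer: $\frac{5}{1113} \approx 0.0044924$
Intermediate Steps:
$v{\left(z,l \right)} = \frac{10}{7}$ ($v{\left(z,l \right)} = 30 \cdot \frac{1}{21} = \frac{10}{7}$)
$\frac{v{\left(-5,11 \right)}}{318} = \frac{10}{7 \cdot 318} = \frac{10}{7} \cdot \frac{1}{318} = \frac{5}{1113}$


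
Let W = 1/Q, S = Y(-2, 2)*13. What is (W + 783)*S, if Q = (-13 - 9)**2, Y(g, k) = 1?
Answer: 4926649/484 ≈ 10179.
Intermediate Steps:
Q = 484 (Q = (-22)**2 = 484)
S = 13 (S = 1*13 = 13)
W = 1/484 ≈ 0.0020661
(W + 783)*S = (1/484 + 783)*13 = (378973/484)*13 = 4926649/484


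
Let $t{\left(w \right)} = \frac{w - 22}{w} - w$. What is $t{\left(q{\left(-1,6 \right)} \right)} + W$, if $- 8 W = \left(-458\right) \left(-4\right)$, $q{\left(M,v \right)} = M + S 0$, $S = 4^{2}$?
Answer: $-205$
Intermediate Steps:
$S = 16$
$q{\left(M,v \right)} = M$ ($q{\left(M,v \right)} = M + 16 \cdot 0 = M + 0 = M$)
$W = -229$ ($W = - \frac{\left(-458\right) \left(-4\right)}{8} = \left(- \frac{1}{8}\right) 1832 = -229$)
$t{\left(w \right)} = - w + \frac{-22 + w}{w}$ ($t{\left(w \right)} = \frac{-22 + w}{w} - w = - w + \frac{-22 + w}{w}$)
$t{\left(q{\left(-1,6 \right)} \right)} + W = \left(1 - -1 - \frac{22}{-1}\right) - 229 = \left(1 + 1 - -22\right) - 229 = \left(1 + 1 + 22\right) - 229 = 24 - 229 = -205$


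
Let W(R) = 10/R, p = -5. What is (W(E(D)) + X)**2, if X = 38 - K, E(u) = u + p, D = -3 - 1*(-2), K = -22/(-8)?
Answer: 162409/144 ≈ 1127.8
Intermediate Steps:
K = 11/4 (K = -22*(-1/8) = 11/4 ≈ 2.7500)
D = -1 (D = -3 + 2 = -1)
E(u) = -5 + u (E(u) = u - 5 = -5 + u)
X = 141/4 (X = 38 - 1*11/4 = 38 - 11/4 = 141/4 ≈ 35.250)
(W(E(D)) + X)**2 = (10/(-5 - 1) + 141/4)**2 = (10/(-6) + 141/4)**2 = (10*(-1/6) + 141/4)**2 = (-5/3 + 141/4)**2 = (403/12)**2 = 162409/144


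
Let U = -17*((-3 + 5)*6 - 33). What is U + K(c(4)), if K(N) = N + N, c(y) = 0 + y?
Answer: 365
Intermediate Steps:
c(y) = y
K(N) = 2*N
U = 357 (U = -17*(2*6 - 33) = -17*(12 - 33) = -17*(-21) = 357)
U + K(c(4)) = 357 + 2*4 = 357 + 8 = 365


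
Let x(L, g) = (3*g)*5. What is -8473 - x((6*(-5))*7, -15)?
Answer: -8248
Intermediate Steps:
x(L, g) = 15*g
-8473 - x((6*(-5))*7, -15) = -8473 - 15*(-15) = -8473 - 1*(-225) = -8473 + 225 = -8248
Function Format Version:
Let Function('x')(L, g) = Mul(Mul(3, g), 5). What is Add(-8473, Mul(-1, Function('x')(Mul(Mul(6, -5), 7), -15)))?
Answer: -8248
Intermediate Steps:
Function('x')(L, g) = Mul(15, g)
Add(-8473, Mul(-1, Function('x')(Mul(Mul(6, -5), 7), -15))) = Add(-8473, Mul(-1, Mul(15, -15))) = Add(-8473, Mul(-1, -225)) = Add(-8473, 225) = -8248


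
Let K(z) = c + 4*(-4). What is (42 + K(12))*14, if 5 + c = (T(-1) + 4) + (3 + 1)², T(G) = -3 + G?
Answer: 518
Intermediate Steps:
c = 11 (c = -5 + (((-3 - 1) + 4) + (3 + 1)²) = -5 + ((-4 + 4) + 4²) = -5 + (0 + 16) = -5 + 16 = 11)
K(z) = -5 (K(z) = 11 + 4*(-4) = 11 - 16 = -5)
(42 + K(12))*14 = (42 - 5)*14 = 37*14 = 518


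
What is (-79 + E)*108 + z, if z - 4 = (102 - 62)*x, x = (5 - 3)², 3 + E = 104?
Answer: 2540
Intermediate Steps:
E = 101 (E = -3 + 104 = 101)
x = 4 (x = 2² = 4)
z = 164 (z = 4 + (102 - 62)*4 = 4 + 40*4 = 4 + 160 = 164)
(-79 + E)*108 + z = (-79 + 101)*108 + 164 = 22*108 + 164 = 2376 + 164 = 2540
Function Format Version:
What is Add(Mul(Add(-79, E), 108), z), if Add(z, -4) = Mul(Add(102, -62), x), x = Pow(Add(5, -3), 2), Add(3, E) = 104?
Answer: 2540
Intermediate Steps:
E = 101 (E = Add(-3, 104) = 101)
x = 4 (x = Pow(2, 2) = 4)
z = 164 (z = Add(4, Mul(Add(102, -62), 4)) = Add(4, Mul(40, 4)) = Add(4, 160) = 164)
Add(Mul(Add(-79, E), 108), z) = Add(Mul(Add(-79, 101), 108), 164) = Add(Mul(22, 108), 164) = Add(2376, 164) = 2540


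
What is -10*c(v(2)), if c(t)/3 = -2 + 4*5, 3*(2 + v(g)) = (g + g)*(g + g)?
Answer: -540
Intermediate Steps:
v(g) = -2 + 4*g²/3 (v(g) = -2 + ((g + g)*(g + g))/3 = -2 + ((2*g)*(2*g))/3 = -2 + (4*g²)/3 = -2 + 4*g²/3)
c(t) = 54 (c(t) = 3*(-2 + 4*5) = 3*(-2 + 20) = 3*18 = 54)
-10*c(v(2)) = -10*54 = -540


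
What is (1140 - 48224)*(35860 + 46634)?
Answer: -3884147496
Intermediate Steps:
(1140 - 48224)*(35860 + 46634) = -47084*82494 = -3884147496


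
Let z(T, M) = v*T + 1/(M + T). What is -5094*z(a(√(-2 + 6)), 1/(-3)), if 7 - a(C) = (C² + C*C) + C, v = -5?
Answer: -374409/5 ≈ -74882.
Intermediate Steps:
a(C) = 7 - C - 2*C² (a(C) = 7 - ((C² + C*C) + C) = 7 - ((C² + C²) + C) = 7 - (2*C² + C) = 7 - (C + 2*C²) = 7 + (-C - 2*C²) = 7 - C - 2*C²)
z(T, M) = 1/(M + T) - 5*T (z(T, M) = -5*T + 1/(M + T) = 1/(M + T) - 5*T)
-5094*z(a(√(-2 + 6)), 1/(-3)) = -5094*(1 - 5*(7 - √(-2 + 6) - 2*(√(-2 + 6))²)² - 5*(7 - √(-2 + 6) - 2*(√(-2 + 6))²)/(-3))/(1/(-3) + (7 - √(-2 + 6) - 2*(√(-2 + 6))²)) = -5094*(1 - 5*(7 - √4 - 2*(√4)²)² - 5*(-⅓)*(7 - √4 - 2*(√4)²))/(-⅓ + (7 - √4 - 2*(√4)²)) = -5094*(1 - 5*(7 - 1*2 - 2*2²)² - 5*(-⅓)*(7 - 1*2 - 2*2²))/(-⅓ + (7 - 1*2 - 2*2²)) = -5094*(1 - 5*(7 - 2 - 2*4)² - 5*(-⅓)*(7 - 2 - 2*4))/(-⅓ + (7 - 2 - 2*4)) = -5094*(1 - 5*(7 - 2 - 8)² - 5*(-⅓)*(7 - 2 - 8))/(-⅓ + (7 - 2 - 8)) = -5094*(1 - 5*(-3)² - 5*(-⅓)*(-3))/(-⅓ - 3) = -5094*(1 - 5*9 - 5)/(-10/3) = -(-7641)*(1 - 45 - 5)/5 = -(-7641)*(-49)/5 = -5094*147/10 = -374409/5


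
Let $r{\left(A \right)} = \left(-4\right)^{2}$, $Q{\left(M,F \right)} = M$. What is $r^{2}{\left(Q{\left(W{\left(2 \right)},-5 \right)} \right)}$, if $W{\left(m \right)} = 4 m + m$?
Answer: $256$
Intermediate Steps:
$W{\left(m \right)} = 5 m$
$r{\left(A \right)} = 16$
$r^{2}{\left(Q{\left(W{\left(2 \right)},-5 \right)} \right)} = 16^{2} = 256$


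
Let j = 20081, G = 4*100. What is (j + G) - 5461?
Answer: 15020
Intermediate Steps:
G = 400
(j + G) - 5461 = (20081 + 400) - 5461 = 20481 - 5461 = 15020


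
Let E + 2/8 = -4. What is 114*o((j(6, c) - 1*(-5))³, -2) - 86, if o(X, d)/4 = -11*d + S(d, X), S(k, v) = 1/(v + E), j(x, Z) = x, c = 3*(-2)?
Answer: 17595082/1769 ≈ 9946.3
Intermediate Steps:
c = -6
E = -17/4 (E = -¼ - 4 = -17/4 ≈ -4.2500)
S(k, v) = 1/(-17/4 + v) (S(k, v) = 1/(v - 17/4) = 1/(-17/4 + v))
o(X, d) = -44*d + 16/(-17 + 4*X) (o(X, d) = 4*(-11*d + 4/(-17 + 4*X)) = -44*d + 16/(-17 + 4*X))
114*o((j(6, c) - 1*(-5))³, -2) - 86 = 114*(4*(4 - 11*(-2)*(-17 + 4*(6 - 1*(-5))³))/(-17 + 4*(6 - 1*(-5))³)) - 86 = 114*(4*(4 - 11*(-2)*(-17 + 4*(6 + 5)³))/(-17 + 4*(6 + 5)³)) - 86 = 114*(4*(4 - 11*(-2)*(-17 + 4*11³))/(-17 + 4*11³)) - 86 = 114*(4*(4 - 11*(-2)*(-17 + 4*1331))/(-17 + 4*1331)) - 86 = 114*(4*(4 - 11*(-2)*(-17 + 5324))/(-17 + 5324)) - 86 = 114*(4*(4 - 11*(-2)*5307)/5307) - 86 = 114*(4*(1/5307)*(4 + 116754)) - 86 = 114*(4*(1/5307)*116758) - 86 = 114*(467032/5307) - 86 = 17747216/1769 - 86 = 17595082/1769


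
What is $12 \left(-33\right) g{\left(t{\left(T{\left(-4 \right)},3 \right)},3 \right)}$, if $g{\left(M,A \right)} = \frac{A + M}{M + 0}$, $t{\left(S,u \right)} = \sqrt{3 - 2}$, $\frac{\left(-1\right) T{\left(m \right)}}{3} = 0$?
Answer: $-1584$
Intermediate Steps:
$T{\left(m \right)} = 0$ ($T{\left(m \right)} = \left(-3\right) 0 = 0$)
$t{\left(S,u \right)} = 1$ ($t{\left(S,u \right)} = \sqrt{1} = 1$)
$g{\left(M,A \right)} = \frac{A + M}{M}$
$12 \left(-33\right) g{\left(t{\left(T{\left(-4 \right)},3 \right)},3 \right)} = 12 \left(-33\right) \frac{3 + 1}{1} = - 396 \cdot 1 \cdot 4 = \left(-396\right) 4 = -1584$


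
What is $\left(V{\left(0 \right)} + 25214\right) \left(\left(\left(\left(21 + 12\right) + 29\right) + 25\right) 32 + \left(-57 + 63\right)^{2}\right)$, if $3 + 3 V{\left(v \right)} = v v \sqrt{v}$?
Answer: $71100660$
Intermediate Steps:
$V{\left(v \right)} = -1 + \frac{v^{\frac{5}{2}}}{3}$ ($V{\left(v \right)} = -1 + \frac{v v \sqrt{v}}{3} = -1 + \frac{v^{2} \sqrt{v}}{3} = -1 + \frac{v^{\frac{5}{2}}}{3}$)
$\left(V{\left(0 \right)} + 25214\right) \left(\left(\left(\left(21 + 12\right) + 29\right) + 25\right) 32 + \left(-57 + 63\right)^{2}\right) = \left(\left(-1 + \frac{0^{\frac{5}{2}}}{3}\right) + 25214\right) \left(\left(\left(\left(21 + 12\right) + 29\right) + 25\right) 32 + \left(-57 + 63\right)^{2}\right) = \left(\left(-1 + \frac{1}{3} \cdot 0\right) + 25214\right) \left(\left(\left(33 + 29\right) + 25\right) 32 + 6^{2}\right) = \left(\left(-1 + 0\right) + 25214\right) \left(\left(62 + 25\right) 32 + 36\right) = \left(-1 + 25214\right) \left(87 \cdot 32 + 36\right) = 25213 \left(2784 + 36\right) = 25213 \cdot 2820 = 71100660$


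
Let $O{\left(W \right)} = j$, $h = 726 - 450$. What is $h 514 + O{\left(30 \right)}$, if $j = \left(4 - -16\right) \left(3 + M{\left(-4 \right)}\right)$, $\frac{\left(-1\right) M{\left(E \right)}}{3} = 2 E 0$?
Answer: $141924$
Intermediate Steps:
$M{\left(E \right)} = 0$ ($M{\left(E \right)} = - 3 \cdot 2 E 0 = \left(-3\right) 0 = 0$)
$h = 276$ ($h = 726 - 450 = 276$)
$j = 60$ ($j = \left(4 - -16\right) \left(3 + 0\right) = \left(4 + 16\right) 3 = 20 \cdot 3 = 60$)
$O{\left(W \right)} = 60$
$h 514 + O{\left(30 \right)} = 276 \cdot 514 + 60 = 141864 + 60 = 141924$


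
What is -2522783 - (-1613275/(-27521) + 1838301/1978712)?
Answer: -137384249255529037/54456132952 ≈ -2.5228e+6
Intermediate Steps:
-2522783 - (-1613275/(-27521) + 1838301/1978712) = -2522783 - (-1613275*(-1/27521) + 1838301*(1/1978712)) = -2522783 - (1613275/27521 + 1838301/1978712) = -2522783 - 1*3242798483621/54456132952 = -2522783 - 3242798483621/54456132952 = -137384249255529037/54456132952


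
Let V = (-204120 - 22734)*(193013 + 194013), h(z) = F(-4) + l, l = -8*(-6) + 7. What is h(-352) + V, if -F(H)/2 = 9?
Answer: -87798396167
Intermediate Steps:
F(H) = -18 (F(H) = -2*9 = -18)
l = 55 (l = 48 + 7 = 55)
h(z) = 37 (h(z) = -18 + 55 = 37)
V = -87798396204 (V = -226854*387026 = -87798396204)
h(-352) + V = 37 - 87798396204 = -87798396167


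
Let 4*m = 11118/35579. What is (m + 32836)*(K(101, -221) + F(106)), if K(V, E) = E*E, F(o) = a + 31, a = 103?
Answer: 114432518961825/71158 ≈ 1.6081e+9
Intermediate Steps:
F(o) = 134 (F(o) = 103 + 31 = 134)
m = 5559/71158 (m = (11118/35579)/4 = (11118*(1/35579))/4 = (¼)*(11118/35579) = 5559/71158 ≈ 0.078122)
K(V, E) = E²
(m + 32836)*(K(101, -221) + F(106)) = (5559/71158 + 32836)*((-221)² + 134) = 2336549647*(48841 + 134)/71158 = (2336549647/71158)*48975 = 114432518961825/71158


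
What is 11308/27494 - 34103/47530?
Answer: -200079321/653394910 ≈ -0.30621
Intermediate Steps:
11308/27494 - 34103/47530 = 11308*(1/27494) - 34103*1/47530 = 5654/13747 - 34103/47530 = -200079321/653394910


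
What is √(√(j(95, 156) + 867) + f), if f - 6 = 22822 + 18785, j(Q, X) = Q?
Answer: √(41613 + √962) ≈ 204.07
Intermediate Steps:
f = 41613 (f = 6 + (22822 + 18785) = 6 + 41607 = 41613)
√(√(j(95, 156) + 867) + f) = √(√(95 + 867) + 41613) = √(√962 + 41613) = √(41613 + √962)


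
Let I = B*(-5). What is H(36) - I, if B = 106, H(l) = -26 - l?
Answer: 468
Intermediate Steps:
I = -530 (I = 106*(-5) = -530)
H(36) - I = (-26 - 1*36) - 1*(-530) = (-26 - 36) + 530 = -62 + 530 = 468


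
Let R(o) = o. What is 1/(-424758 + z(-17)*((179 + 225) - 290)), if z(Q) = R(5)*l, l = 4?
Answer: -1/422478 ≈ -2.3670e-6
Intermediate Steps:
z(Q) = 20 (z(Q) = 5*4 = 20)
1/(-424758 + z(-17)*((179 + 225) - 290)) = 1/(-424758 + 20*((179 + 225) - 290)) = 1/(-424758 + 20*(404 - 290)) = 1/(-424758 + 20*114) = 1/(-424758 + 2280) = 1/(-422478) = -1/422478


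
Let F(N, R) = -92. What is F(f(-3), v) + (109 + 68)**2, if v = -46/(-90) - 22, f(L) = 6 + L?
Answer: 31237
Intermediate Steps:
v = -967/45 (v = -46*(-1/90) - 22 = 23/45 - 22 = -967/45 ≈ -21.489)
F(f(-3), v) + (109 + 68)**2 = -92 + (109 + 68)**2 = -92 + 177**2 = -92 + 31329 = 31237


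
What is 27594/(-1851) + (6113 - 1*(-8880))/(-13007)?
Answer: -128889067/8025319 ≈ -16.060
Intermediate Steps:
27594/(-1851) + (6113 - 1*(-8880))/(-13007) = 27594*(-1/1851) + (6113 + 8880)*(-1/13007) = -9198/617 + 14993*(-1/13007) = -9198/617 - 14993/13007 = -128889067/8025319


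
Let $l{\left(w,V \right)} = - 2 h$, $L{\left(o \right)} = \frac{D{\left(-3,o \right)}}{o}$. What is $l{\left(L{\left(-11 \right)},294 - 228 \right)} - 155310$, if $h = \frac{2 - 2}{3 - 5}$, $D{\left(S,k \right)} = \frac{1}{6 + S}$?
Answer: $-155310$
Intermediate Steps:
$h = 0$ ($h = \frac{0}{-2} = 0 \left(- \frac{1}{2}\right) = 0$)
$L{\left(o \right)} = \frac{1}{3 o}$ ($L{\left(o \right)} = \frac{1}{\left(6 - 3\right) o} = \frac{1}{3 o}$)
$l{\left(w,V \right)} = 0$ ($l{\left(w,V \right)} = \left(-2\right) 0 = 0$)
$l{\left(L{\left(-11 \right)},294 - 228 \right)} - 155310 = 0 - 155310 = -155310$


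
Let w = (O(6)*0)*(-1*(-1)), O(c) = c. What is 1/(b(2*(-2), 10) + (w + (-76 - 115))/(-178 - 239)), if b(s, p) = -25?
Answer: -417/10234 ≈ -0.040747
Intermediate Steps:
w = 0 (w = (6*0)*(-1*(-1)) = 0*1 = 0)
1/(b(2*(-2), 10) + (w + (-76 - 115))/(-178 - 239)) = 1/(-25 + (0 + (-76 - 115))/(-178 - 239)) = 1/(-25 + (0 - 191)/(-417)) = 1/(-25 - 191*(-1/417)) = 1/(-25 + 191/417) = 1/(-10234/417) = -417/10234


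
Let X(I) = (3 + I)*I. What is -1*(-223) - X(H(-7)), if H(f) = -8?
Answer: 183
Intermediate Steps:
X(I) = I*(3 + I)
-1*(-223) - X(H(-7)) = -1*(-223) - (-8)*(3 - 8) = 223 - (-8)*(-5) = 223 - 1*40 = 223 - 40 = 183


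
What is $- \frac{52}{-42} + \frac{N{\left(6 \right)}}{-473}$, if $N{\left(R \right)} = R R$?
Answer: $\frac{11542}{9933} \approx 1.162$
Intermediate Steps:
$N{\left(R \right)} = R^{2}$
$- \frac{52}{-42} + \frac{N{\left(6 \right)}}{-473} = - \frac{52}{-42} + \frac{6^{2}}{-473} = \left(-52\right) \left(- \frac{1}{42}\right) + 36 \left(- \frac{1}{473}\right) = \frac{26}{21} - \frac{36}{473} = \frac{11542}{9933}$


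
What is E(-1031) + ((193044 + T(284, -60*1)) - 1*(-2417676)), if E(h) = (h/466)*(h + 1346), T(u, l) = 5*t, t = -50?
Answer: 1216154255/466 ≈ 2.6098e+6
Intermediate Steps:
T(u, l) = -250 (T(u, l) = 5*(-50) = -250)
E(h) = h*(1346 + h)/466 (E(h) = (h*(1/466))*(1346 + h) = (h/466)*(1346 + h) = h*(1346 + h)/466)
E(-1031) + ((193044 + T(284, -60*1)) - 1*(-2417676)) = (1/466)*(-1031)*(1346 - 1031) + ((193044 - 250) - 1*(-2417676)) = (1/466)*(-1031)*315 + (192794 + 2417676) = -324765/466 + 2610470 = 1216154255/466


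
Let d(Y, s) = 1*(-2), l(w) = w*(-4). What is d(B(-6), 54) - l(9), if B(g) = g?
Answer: 34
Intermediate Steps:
l(w) = -4*w
d(Y, s) = -2
d(B(-6), 54) - l(9) = -2 - (-4)*9 = -2 - 1*(-36) = -2 + 36 = 34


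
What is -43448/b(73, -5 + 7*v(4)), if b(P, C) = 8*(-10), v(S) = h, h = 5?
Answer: 5431/10 ≈ 543.10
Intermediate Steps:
v(S) = 5
b(P, C) = -80
-43448/b(73, -5 + 7*v(4)) = -43448/(-80) = -43448*(-1/80) = 5431/10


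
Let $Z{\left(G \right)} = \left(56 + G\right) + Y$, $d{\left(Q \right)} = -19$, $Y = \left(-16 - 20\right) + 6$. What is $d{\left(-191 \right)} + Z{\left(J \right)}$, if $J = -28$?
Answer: $-21$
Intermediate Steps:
$Y = -30$ ($Y = -36 + 6 = -30$)
$Z{\left(G \right)} = 26 + G$ ($Z{\left(G \right)} = \left(56 + G\right) - 30 = 26 + G$)
$d{\left(-191 \right)} + Z{\left(J \right)} = -19 + \left(26 - 28\right) = -19 - 2 = -21$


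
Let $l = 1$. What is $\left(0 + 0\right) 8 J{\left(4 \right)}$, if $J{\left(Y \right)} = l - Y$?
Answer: $0$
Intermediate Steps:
$J{\left(Y \right)} = 1 - Y$
$\left(0 + 0\right) 8 J{\left(4 \right)} = \left(0 + 0\right) 8 \left(1 - 4\right) = 0 \cdot 8 \left(1 - 4\right) = 0 \left(-3\right) = 0$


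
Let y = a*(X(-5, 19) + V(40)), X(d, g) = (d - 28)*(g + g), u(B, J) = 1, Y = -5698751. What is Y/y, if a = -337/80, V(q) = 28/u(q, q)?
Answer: -227950040/206581 ≈ -1103.4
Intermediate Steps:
X(d, g) = 2*g*(-28 + d) (X(d, g) = (-28 + d)*(2*g) = 2*g*(-28 + d))
V(q) = 28 (V(q) = 28/1 = 28*1 = 28)
a = -337/80 (a = -337*1/80 = -337/80 ≈ -4.2125)
y = 206581/40 (y = -337*(2*19*(-28 - 5) + 28)/80 = -337*(2*19*(-33) + 28)/80 = -337*(-1254 + 28)/80 = -337/80*(-1226) = 206581/40 ≈ 5164.5)
Y/y = -5698751/206581/40 = -5698751*40/206581 = -227950040/206581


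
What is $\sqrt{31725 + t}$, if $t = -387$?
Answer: $3 \sqrt{3482} \approx 177.03$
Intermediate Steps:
$\sqrt{31725 + t} = \sqrt{31725 - 387} = \sqrt{31338} = 3 \sqrt{3482}$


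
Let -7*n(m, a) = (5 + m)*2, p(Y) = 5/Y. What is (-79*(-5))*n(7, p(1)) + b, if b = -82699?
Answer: -588373/7 ≈ -84053.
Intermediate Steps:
n(m, a) = -10/7 - 2*m/7 (n(m, a) = -(5 + m)*2/7 = -(10 + 2*m)/7 = -10/7 - 2*m/7)
(-79*(-5))*n(7, p(1)) + b = (-79*(-5))*(-10/7 - 2/7*7) - 82699 = 395*(-10/7 - 2) - 82699 = 395*(-24/7) - 82699 = -9480/7 - 82699 = -588373/7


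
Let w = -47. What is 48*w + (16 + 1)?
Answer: -2239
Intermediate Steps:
48*w + (16 + 1) = 48*(-47) + (16 + 1) = -2256 + 17 = -2239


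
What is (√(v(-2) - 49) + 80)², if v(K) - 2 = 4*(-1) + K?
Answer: (80 + I*√53)² ≈ 6347.0 + 1164.8*I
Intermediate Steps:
v(K) = -2 + K (v(K) = 2 + (4*(-1) + K) = 2 + (-4 + K) = -2 + K)
(√(v(-2) - 49) + 80)² = (√((-2 - 2) - 49) + 80)² = (√(-4 - 49) + 80)² = (√(-53) + 80)² = (I*√53 + 80)² = (80 + I*√53)²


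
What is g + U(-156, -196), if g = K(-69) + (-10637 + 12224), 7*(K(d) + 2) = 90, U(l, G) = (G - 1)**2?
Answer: 282848/7 ≈ 40407.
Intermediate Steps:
U(l, G) = (-1 + G)**2
K(d) = 76/7 (K(d) = -2 + (1/7)*90 = -2 + 90/7 = 76/7)
g = 11185/7 (g = 76/7 + (-10637 + 12224) = 76/7 + 1587 = 11185/7 ≈ 1597.9)
g + U(-156, -196) = 11185/7 + (-1 - 196)**2 = 11185/7 + (-197)**2 = 11185/7 + 38809 = 282848/7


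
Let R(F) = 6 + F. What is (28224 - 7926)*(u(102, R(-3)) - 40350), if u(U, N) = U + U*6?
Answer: -804531528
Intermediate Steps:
u(U, N) = 7*U (u(U, N) = U + 6*U = 7*U)
(28224 - 7926)*(u(102, R(-3)) - 40350) = (28224 - 7926)*(7*102 - 40350) = 20298*(714 - 40350) = 20298*(-39636) = -804531528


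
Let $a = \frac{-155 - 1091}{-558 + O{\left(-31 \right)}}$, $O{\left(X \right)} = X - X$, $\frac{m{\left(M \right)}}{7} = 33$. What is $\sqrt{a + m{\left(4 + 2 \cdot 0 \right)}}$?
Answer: $\frac{28 \sqrt{2573}}{93} \approx 15.272$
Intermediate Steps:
$m{\left(M \right)} = 231$ ($m{\left(M \right)} = 7 \cdot 33 = 231$)
$O{\left(X \right)} = 0$
$a = \frac{623}{279}$ ($a = \frac{-155 - 1091}{-558 + 0} = - \frac{1246}{-558} = \left(-1246\right) \left(- \frac{1}{558}\right) = \frac{623}{279} \approx 2.233$)
$\sqrt{a + m{\left(4 + 2 \cdot 0 \right)}} = \sqrt{\frac{623}{279} + 231} = \sqrt{\frac{65072}{279}} = \frac{28 \sqrt{2573}}{93}$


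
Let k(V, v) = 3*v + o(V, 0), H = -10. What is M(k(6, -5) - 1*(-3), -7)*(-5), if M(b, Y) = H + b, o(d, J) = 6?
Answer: 80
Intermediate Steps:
k(V, v) = 6 + 3*v (k(V, v) = 3*v + 6 = 6 + 3*v)
M(b, Y) = -10 + b
M(k(6, -5) - 1*(-3), -7)*(-5) = (-10 + ((6 + 3*(-5)) - 1*(-3)))*(-5) = (-10 + ((6 - 15) + 3))*(-5) = (-10 + (-9 + 3))*(-5) = (-10 - 6)*(-5) = -16*(-5) = 80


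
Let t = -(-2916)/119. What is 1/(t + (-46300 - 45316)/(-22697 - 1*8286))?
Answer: 3686977/101248732 ≈ 0.036415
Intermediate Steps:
t = 2916/119 (t = -(-2916)/119 = -36*(-81/119) = 2916/119 ≈ 24.504)
1/(t + (-46300 - 45316)/(-22697 - 1*8286)) = 1/(2916/119 + (-46300 - 45316)/(-22697 - 1*8286)) = 1/(2916/119 - 91616/(-22697 - 8286)) = 1/(2916/119 - 91616/(-30983)) = 1/(2916/119 - 91616*(-1/30983)) = 1/(2916/119 + 91616/30983) = 1/(101248732/3686977) = 3686977/101248732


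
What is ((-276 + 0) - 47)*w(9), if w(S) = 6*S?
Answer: -17442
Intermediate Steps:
((-276 + 0) - 47)*w(9) = ((-276 + 0) - 47)*(6*9) = (-276 - 47)*54 = -323*54 = -17442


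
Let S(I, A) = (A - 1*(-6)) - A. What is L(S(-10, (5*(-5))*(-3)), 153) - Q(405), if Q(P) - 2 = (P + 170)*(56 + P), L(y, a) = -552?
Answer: -265629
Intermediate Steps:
S(I, A) = 6 (S(I, A) = (A + 6) - A = (6 + A) - A = 6)
Q(P) = 2 + (56 + P)*(170 + P) (Q(P) = 2 + (P + 170)*(56 + P) = 2 + (170 + P)*(56 + P) = 2 + (56 + P)*(170 + P))
L(S(-10, (5*(-5))*(-3)), 153) - Q(405) = -552 - (9522 + 405**2 + 226*405) = -552 - (9522 + 164025 + 91530) = -552 - 1*265077 = -552 - 265077 = -265629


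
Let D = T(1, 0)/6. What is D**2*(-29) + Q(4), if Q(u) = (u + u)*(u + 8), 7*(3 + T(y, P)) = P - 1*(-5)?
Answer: 40480/441 ≈ 91.791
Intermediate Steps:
T(y, P) = -16/7 + P/7 (T(y, P) = -3 + (P - 1*(-5))/7 = -3 + (P + 5)/7 = -3 + (5 + P)/7 = -3 + (5/7 + P/7) = -16/7 + P/7)
Q(u) = 2*u*(8 + u) (Q(u) = (2*u)*(8 + u) = 2*u*(8 + u))
D = -8/21 (D = (-16/7 + (1/7)*0)/6 = (-16/7 + 0)*(1/6) = -16/7*1/6 = -8/21 ≈ -0.38095)
D**2*(-29) + Q(4) = (-8/21)**2*(-29) + 2*4*(8 + 4) = (64/441)*(-29) + 2*4*12 = -1856/441 + 96 = 40480/441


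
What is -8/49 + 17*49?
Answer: 40809/49 ≈ 832.84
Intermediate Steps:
-8/49 + 17*49 = -8*1/49 + 833 = -8/49 + 833 = 40809/49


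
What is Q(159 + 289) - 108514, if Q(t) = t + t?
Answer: -107618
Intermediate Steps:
Q(t) = 2*t
Q(159 + 289) - 108514 = 2*(159 + 289) - 108514 = 2*448 - 108514 = 896 - 108514 = -107618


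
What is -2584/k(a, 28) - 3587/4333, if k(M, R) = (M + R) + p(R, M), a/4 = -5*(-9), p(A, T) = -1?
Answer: -11938981/896931 ≈ -13.311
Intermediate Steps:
a = 180 (a = 4*(-5*(-9)) = 4*45 = 180)
k(M, R) = -1 + M + R (k(M, R) = (M + R) - 1 = -1 + M + R)
-2584/k(a, 28) - 3587/4333 = -2584/(-1 + 180 + 28) - 3587/4333 = -2584/207 - 3587*1/4333 = -2584*1/207 - 3587/4333 = -2584/207 - 3587/4333 = -11938981/896931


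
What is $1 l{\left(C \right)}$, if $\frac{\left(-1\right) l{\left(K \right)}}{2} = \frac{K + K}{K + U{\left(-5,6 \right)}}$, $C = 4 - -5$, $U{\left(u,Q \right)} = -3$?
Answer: $-6$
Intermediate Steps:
$C = 9$ ($C = 4 + 5 = 9$)
$l{\left(K \right)} = - \frac{4 K}{-3 + K}$ ($l{\left(K \right)} = - 2 \frac{K + K}{K - 3} = - 2 \frac{2 K}{-3 + K} = - \frac{4 K}{-3 + K}$)
$1 l{\left(C \right)} = 1 \left(\left(-4\right) 9 \frac{1}{-3 + 9}\right) = 1 \left(\left(-4\right) 9 \cdot \frac{1}{6}\right) = 1 \left(-6\right) = -6$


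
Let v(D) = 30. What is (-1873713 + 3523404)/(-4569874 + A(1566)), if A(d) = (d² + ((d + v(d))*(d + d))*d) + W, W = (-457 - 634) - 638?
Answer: 1649691/7825801105 ≈ 0.00021080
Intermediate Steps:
W = -1729 (W = -1091 - 638 = -1729)
A(d) = -1729 + d² + 2*d²*(30 + d) (A(d) = (d² + ((d + 30)*(d + d))*d) - 1729 = (d² + ((30 + d)*(2*d))*d) - 1729 = (d² + (2*d*(30 + d))*d) - 1729 = (d² + 2*d²*(30 + d)) - 1729 = -1729 + d² + 2*d²*(30 + d))
(-1873713 + 3523404)/(-4569874 + A(1566)) = (-1873713 + 3523404)/(-4569874 + (-1729 + 2*1566³ + 61*1566²)) = 1649691/(-4569874 + (-1729 + 2*3840389496 + 61*2452356)) = 1649691/(-4569874 + (-1729 + 7680778992 + 149593716)) = 1649691/(-4569874 + 7830370979) = 1649691/7825801105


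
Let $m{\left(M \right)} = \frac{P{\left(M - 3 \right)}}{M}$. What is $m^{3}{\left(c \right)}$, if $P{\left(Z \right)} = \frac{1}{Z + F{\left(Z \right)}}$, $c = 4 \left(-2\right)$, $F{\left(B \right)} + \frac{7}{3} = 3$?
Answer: $\frac{27}{15252992} \approx 1.7701 \cdot 10^{-6}$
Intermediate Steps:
$F{\left(B \right)} = \frac{2}{3}$ ($F{\left(B \right)} = - \frac{7}{3} + 3 = \frac{2}{3}$)
$c = -8$
$P{\left(Z \right)} = \frac{1}{\frac{2}{3} + Z}$ ($P{\left(Z \right)} = \frac{1}{Z + \frac{2}{3}} = \frac{1}{\frac{2}{3} + Z}$)
$m{\left(M \right)} = \frac{3}{M \left(-7 + 3 M\right)}$ ($m{\left(M \right)} = \frac{3 \frac{1}{2 + 3 \left(M - 3\right)}}{M} = \frac{3 \frac{1}{2 + 3 \left(-3 + M\right)}}{M} = \frac{3 \frac{1}{2 + \left(-9 + 3 M\right)}}{M} = \frac{3 \frac{1}{-7 + 3 M}}{M} = \frac{3}{M \left(-7 + 3 M\right)}$)
$m^{3}{\left(c \right)} = \left(\frac{3}{\left(-8\right) \left(-7 + 3 \left(-8\right)\right)}\right)^{3} = \left(3 \left(- \frac{1}{8}\right) \frac{1}{-7 - 24}\right)^{3} = \left(3 \left(- \frac{1}{8}\right) \frac{1}{-31}\right)^{3} = \left(3 \left(- \frac{1}{8}\right) \left(- \frac{1}{31}\right)\right)^{3} = \left(\frac{3}{248}\right)^{3} = \frac{27}{15252992}$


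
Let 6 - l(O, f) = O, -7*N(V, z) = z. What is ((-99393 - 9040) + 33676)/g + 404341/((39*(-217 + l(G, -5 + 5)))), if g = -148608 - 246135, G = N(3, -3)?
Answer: -370986827167/7594855320 ≈ -48.847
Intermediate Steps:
N(V, z) = -z/7
G = 3/7 (G = -⅐*(-3) = 3/7 ≈ 0.42857)
l(O, f) = 6 - O
g = -394743
((-99393 - 9040) + 33676)/g + 404341/((39*(-217 + l(G, -5 + 5)))) = ((-99393 - 9040) + 33676)/(-394743) + 404341/((39*(-217 + (6 - 1*3/7)))) = (-108433 + 33676)*(-1/394743) + 404341/((39*(-217 + (6 - 3/7)))) = -74757*(-1/394743) + 404341/((39*(-217 + 39/7))) = 24919/131581 + 404341/((39*(-1480/7))) = 24919/131581 + 404341/(-57720/7) = 24919/131581 + 404341*(-7/57720) = 24919/131581 - 2830387/57720 = -370986827167/7594855320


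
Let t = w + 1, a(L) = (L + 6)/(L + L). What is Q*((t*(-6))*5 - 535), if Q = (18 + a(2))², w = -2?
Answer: -202000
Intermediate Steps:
a(L) = (6 + L)/(2*L) (a(L) = (6 + L)/((2*L)) = (6 + L)*(1/(2*L)) = (6 + L)/(2*L))
t = -1 (t = -2 + 1 = -1)
Q = 400 (Q = (18 + (½)*(6 + 2)/2)² = (18 + (½)*(½)*8)² = (18 + 2)² = 20² = 400)
Q*((t*(-6))*5 - 535) = 400*(-1*(-6)*5 - 535) = 400*(6*5 - 535) = 400*(30 - 535) = 400*(-505) = -202000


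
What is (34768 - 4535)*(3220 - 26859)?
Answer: -714677887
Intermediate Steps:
(34768 - 4535)*(3220 - 26859) = 30233*(-23639) = -714677887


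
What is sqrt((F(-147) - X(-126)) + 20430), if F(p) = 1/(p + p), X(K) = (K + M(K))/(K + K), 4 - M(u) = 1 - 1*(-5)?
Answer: sqrt(36037618)/42 ≈ 142.93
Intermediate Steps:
M(u) = -2 (M(u) = 4 - (1 - 1*(-5)) = 4 - (1 + 5) = 4 - 1*6 = 4 - 6 = -2)
X(K) = (-2 + K)/(2*K) (X(K) = (K - 2)/(K + K) = (-2 + K)/((2*K)) = (-2 + K)*(1/(2*K)) = (-2 + K)/(2*K))
F(p) = 1/(2*p)
sqrt((F(-147) - X(-126)) + 20430) = sqrt(((1/2)/(-147) - (-2 - 126)/(2*(-126))) + 20430) = sqrt(((1/2)*(-1/147) - (-1)*(-128)/(2*126)) + 20430) = sqrt((-1/294 - 1*32/63) + 20430) = sqrt((-1/294 - 32/63) + 20430) = sqrt(-451/882 + 20430) = sqrt(18018809/882) = sqrt(36037618)/42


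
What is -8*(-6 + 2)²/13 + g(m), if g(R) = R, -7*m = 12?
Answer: -1052/91 ≈ -11.560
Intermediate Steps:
m = -12/7 (m = -⅐*12 = -12/7 ≈ -1.7143)
-8*(-6 + 2)²/13 + g(m) = -8*(-6 + 2)²/13 - 12/7 = -8*(-4)²/13 - 12/7 = -128/13 - 12/7 = -1052/91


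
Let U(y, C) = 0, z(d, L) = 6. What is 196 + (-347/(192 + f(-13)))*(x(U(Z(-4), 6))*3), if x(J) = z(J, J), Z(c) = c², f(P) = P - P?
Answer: 5231/32 ≈ 163.47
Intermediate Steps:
f(P) = 0
x(J) = 6
196 + (-347/(192 + f(-13)))*(x(U(Z(-4), 6))*3) = 196 + (-347/(192 + 0))*(6*3) = 196 - 347/192*18 = 196 - 1041/32 = 5231/32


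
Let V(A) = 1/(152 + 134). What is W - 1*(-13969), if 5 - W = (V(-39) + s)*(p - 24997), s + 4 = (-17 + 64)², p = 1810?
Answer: 14626437561/286 ≈ 5.1141e+7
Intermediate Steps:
s = 2205 (s = -4 + (-17 + 64)² = -4 + 47² = -4 + 2209 = 2205)
V(A) = 1/286
W = 14622442427/286 (W = 5 - (1/286 + 2205)*(1810 - 24997) = 5 - 630631*(-23187)/286 = 5 - 1*(-14622440997/286) = 5 + 14622440997/286 = 14622442427/286 ≈ 5.1127e+7)
W - 1*(-13969) = 14622442427/286 - 1*(-13969) = 14622442427/286 + 13969 = 14626437561/286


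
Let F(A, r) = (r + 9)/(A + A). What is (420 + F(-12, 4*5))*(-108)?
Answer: -90459/2 ≈ -45230.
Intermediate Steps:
F(A, r) = (9 + r)/(2*A) (F(A, r) = (9 + r)/((2*A)) = (9 + r)*(1/(2*A)) = (9 + r)/(2*A))
(420 + F(-12, 4*5))*(-108) = (420 + (½)*(9 + 4*5)/(-12))*(-108) = (420 + (½)*(-1/12)*(9 + 20))*(-108) = (420 + (½)*(-1/12)*29)*(-108) = (420 - 29/24)*(-108) = (10051/24)*(-108) = -90459/2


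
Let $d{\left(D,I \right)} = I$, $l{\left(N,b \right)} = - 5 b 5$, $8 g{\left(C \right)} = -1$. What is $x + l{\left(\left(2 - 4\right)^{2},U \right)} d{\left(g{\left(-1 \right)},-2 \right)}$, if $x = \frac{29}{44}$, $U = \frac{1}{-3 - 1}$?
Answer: $- \frac{521}{44} \approx -11.841$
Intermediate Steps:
$g{\left(C \right)} = - \frac{1}{8}$ ($g{\left(C \right)} = \frac{1}{8} \left(-1\right) = - \frac{1}{8}$)
$U = - \frac{1}{4}$ ($U = \frac{1}{-4} = - \frac{1}{4} \approx -0.25$)
$l{\left(N,b \right)} = - 25 b$
$x = \frac{29}{44}$ ($x = 29 \cdot \frac{1}{44} = \frac{29}{44} \approx 0.65909$)
$x + l{\left(\left(2 - 4\right)^{2},U \right)} d{\left(g{\left(-1 \right)},-2 \right)} = \frac{29}{44} + \left(-25\right) \left(- \frac{1}{4}\right) \left(-2\right) = \frac{29}{44} + \frac{25}{4} \left(-2\right) = \frac{29}{44} - \frac{25}{2} = - \frac{521}{44}$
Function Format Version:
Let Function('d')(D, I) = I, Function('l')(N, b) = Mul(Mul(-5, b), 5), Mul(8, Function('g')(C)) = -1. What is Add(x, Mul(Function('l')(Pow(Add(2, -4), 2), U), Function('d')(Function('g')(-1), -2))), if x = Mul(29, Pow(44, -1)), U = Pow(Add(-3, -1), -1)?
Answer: Rational(-521, 44) ≈ -11.841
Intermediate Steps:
Function('g')(C) = Rational(-1, 8) (Function('g')(C) = Mul(Rational(1, 8), -1) = Rational(-1, 8))
U = Rational(-1, 4) (U = Pow(-4, -1) = Rational(-1, 4) ≈ -0.25000)
Function('l')(N, b) = Mul(-25, b)
x = Rational(29, 44) (x = Mul(29, Rational(1, 44)) = Rational(29, 44) ≈ 0.65909)
Add(x, Mul(Function('l')(Pow(Add(2, -4), 2), U), Function('d')(Function('g')(-1), -2))) = Add(Rational(29, 44), Mul(Mul(-25, Rational(-1, 4)), -2)) = Add(Rational(29, 44), Mul(Rational(25, 4), -2)) = Add(Rational(29, 44), Rational(-25, 2)) = Rational(-521, 44)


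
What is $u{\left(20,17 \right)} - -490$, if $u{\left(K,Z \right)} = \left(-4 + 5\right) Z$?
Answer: $507$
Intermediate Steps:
$u{\left(K,Z \right)} = Z$ ($u{\left(K,Z \right)} = 1 Z = Z$)
$u{\left(20,17 \right)} - -490 = 17 - -490 = 17 + 490 = 507$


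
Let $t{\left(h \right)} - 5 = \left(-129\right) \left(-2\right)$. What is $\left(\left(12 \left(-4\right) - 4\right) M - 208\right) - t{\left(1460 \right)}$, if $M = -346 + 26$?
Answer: $16169$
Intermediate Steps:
$t{\left(h \right)} = 263$ ($t{\left(h \right)} = 5 - -258 = 5 + 258 = 263$)
$M = -320$
$\left(\left(12 \left(-4\right) - 4\right) M - 208\right) - t{\left(1460 \right)} = \left(\left(12 \left(-4\right) - 4\right) \left(-320\right) - 208\right) - 263 = \left(\left(-48 - 4\right) \left(-320\right) - 208\right) - 263 = \left(\left(-52\right) \left(-320\right) - 208\right) - 263 = \left(16640 - 208\right) - 263 = 16432 - 263 = 16169$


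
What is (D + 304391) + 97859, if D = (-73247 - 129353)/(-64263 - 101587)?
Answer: 1334267302/3317 ≈ 4.0225e+5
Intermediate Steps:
D = 4052/3317 (D = -202600/(-165850) = -202600*(-1/165850) = 4052/3317 ≈ 1.2216)
(D + 304391) + 97859 = (4052/3317 + 304391) + 97859 = 1009668999/3317 + 97859 = 1334267302/3317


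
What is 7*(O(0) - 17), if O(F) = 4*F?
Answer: -119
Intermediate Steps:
7*(O(0) - 17) = 7*(4*0 - 17) = 7*(0 - 17) = 7*(-17) = -119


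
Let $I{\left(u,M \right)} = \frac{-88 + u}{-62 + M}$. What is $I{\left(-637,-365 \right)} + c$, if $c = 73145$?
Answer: $\frac{31233640}{427} \approx 73147.0$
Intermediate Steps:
$I{\left(u,M \right)} = \frac{-88 + u}{-62 + M}$
$I{\left(-637,-365 \right)} + c = \frac{-88 - 637}{-62 - 365} + 73145 = \frac{1}{-427} \left(-725\right) + 73145 = \left(- \frac{1}{427}\right) \left(-725\right) + 73145 = \frac{725}{427} + 73145 = \frac{31233640}{427}$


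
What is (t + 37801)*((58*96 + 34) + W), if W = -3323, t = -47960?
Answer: -23152361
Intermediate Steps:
(t + 37801)*((58*96 + 34) + W) = (-47960 + 37801)*((58*96 + 34) - 3323) = -10159*((5568 + 34) - 3323) = -10159*(5602 - 3323) = -10159*2279 = -23152361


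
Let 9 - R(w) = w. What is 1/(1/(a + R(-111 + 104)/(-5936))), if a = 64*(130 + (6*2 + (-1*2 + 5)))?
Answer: 3442879/371 ≈ 9280.0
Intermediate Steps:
R(w) = 9 - w
a = 9280 (a = 64*(130 + (12 + (-2 + 5))) = 64*(130 + (12 + 3)) = 64*(130 + 15) = 64*145 = 9280)
1/(1/(a + R(-111 + 104)/(-5936))) = 1/(1/(9280 + (9 - (-111 + 104))/(-5936))) = 1/(1/(9280 + (9 - 1*(-7))*(-1/5936))) = 1/(1/(9280 + (9 + 7)*(-1/5936))) = 1/(1/(9280 + 16*(-1/5936))) = 1/(1/(9280 - 1/371)) = 1/(1/(3442879/371)) = 1/(371/3442879) = 3442879/371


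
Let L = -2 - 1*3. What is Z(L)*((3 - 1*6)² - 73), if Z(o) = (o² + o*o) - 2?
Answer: -3072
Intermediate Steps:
L = -5 (L = -2 - 3 = -5)
Z(o) = -2 + 2*o² (Z(o) = (o² + o²) - 2 = 2*o² - 2 = -2 + 2*o²)
Z(L)*((3 - 1*6)² - 73) = (-2 + 2*(-5)²)*((3 - 1*6)² - 73) = (-2 + 2*25)*((3 - 6)² - 73) = (-2 + 50)*((-3)² - 73) = 48*(9 - 73) = 48*(-64) = -3072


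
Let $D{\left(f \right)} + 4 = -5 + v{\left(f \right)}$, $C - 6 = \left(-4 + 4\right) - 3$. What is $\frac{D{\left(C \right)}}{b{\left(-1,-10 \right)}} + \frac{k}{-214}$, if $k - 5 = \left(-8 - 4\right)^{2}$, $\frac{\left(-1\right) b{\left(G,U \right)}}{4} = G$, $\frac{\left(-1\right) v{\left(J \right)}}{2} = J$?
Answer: $- \frac{1903}{428} \approx -4.4463$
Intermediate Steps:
$v{\left(J \right)} = - 2 J$
$b{\left(G,U \right)} = - 4 G$
$C = 3$ ($C = 6 + \left(\left(-4 + 4\right) - 3\right) = 6 + \left(0 - 3\right) = 6 - 3 = 3$)
$D{\left(f \right)} = -9 - 2 f$ ($D{\left(f \right)} = -4 - \left(5 + 2 f\right) = -9 - 2 f$)
$k = 149$ ($k = 5 + \left(-8 - 4\right)^{2} = 5 + \left(-12\right)^{2} = 5 + 144 = 149$)
$\frac{D{\left(C \right)}}{b{\left(-1,-10 \right)}} + \frac{k}{-214} = \frac{-9 - 6}{\left(-4\right) \left(-1\right)} + \frac{149}{-214} = \frac{-9 - 6}{4} + 149 \left(- \frac{1}{214}\right) = \left(-15\right) \frac{1}{4} - \frac{149}{214} = - \frac{15}{4} - \frac{149}{214} = - \frac{1903}{428}$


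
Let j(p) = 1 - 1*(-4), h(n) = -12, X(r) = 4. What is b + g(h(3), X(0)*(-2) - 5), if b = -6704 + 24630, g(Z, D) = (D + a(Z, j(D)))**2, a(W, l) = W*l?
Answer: 23255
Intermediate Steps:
j(p) = 5 (j(p) = 1 + 4 = 5)
g(Z, D) = (D + 5*Z)**2 (g(Z, D) = (D + Z*5)**2 = (D + 5*Z)**2)
b = 17926
b + g(h(3), X(0)*(-2) - 5) = 17926 + ((4*(-2) - 5) + 5*(-12))**2 = 17926 + ((-8 - 5) - 60)**2 = 17926 + (-13 - 60)**2 = 17926 + (-73)**2 = 17926 + 5329 = 23255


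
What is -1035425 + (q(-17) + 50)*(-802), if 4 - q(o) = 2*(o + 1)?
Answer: -1104397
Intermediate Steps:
q(o) = 2 - 2*o (q(o) = 4 - 2*(o + 1) = 4 - 2*(1 + o) = 4 - (2 + 2*o) = 4 + (-2 - 2*o) = 2 - 2*o)
-1035425 + (q(-17) + 50)*(-802) = -1035425 + ((2 - 2*(-17)) + 50)*(-802) = -1035425 + ((2 + 34) + 50)*(-802) = -1035425 + (36 + 50)*(-802) = -1035425 + 86*(-802) = -1035425 - 68972 = -1104397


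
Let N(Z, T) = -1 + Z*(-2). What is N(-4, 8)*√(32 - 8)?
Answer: 14*√6 ≈ 34.293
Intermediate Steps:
N(Z, T) = -1 - 2*Z
N(-4, 8)*√(32 - 8) = (-1 - 2*(-4))*√(32 - 8) = (-1 + 8)*√24 = 7*(2*√6) = 14*√6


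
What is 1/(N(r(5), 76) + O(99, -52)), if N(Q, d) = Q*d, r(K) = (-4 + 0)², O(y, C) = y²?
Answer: 1/11017 ≈ 9.0769e-5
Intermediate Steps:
r(K) = 16 (r(K) = (-4)² = 16)
1/(N(r(5), 76) + O(99, -52)) = 1/(16*76 + 99²) = 1/(1216 + 9801) = 1/11017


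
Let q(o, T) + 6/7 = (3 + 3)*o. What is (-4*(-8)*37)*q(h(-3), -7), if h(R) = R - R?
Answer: -7104/7 ≈ -1014.9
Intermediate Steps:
h(R) = 0
q(o, T) = -6/7 + 6*o (q(o, T) = -6/7 + (3 + 3)*o = -6/7 + 6*o)
(-4*(-8)*37)*q(h(-3), -7) = (-4*(-8)*37)*(-6/7 + 6*0) = (32*37)*(-6/7 + 0) = 1184*(-6/7) = -7104/7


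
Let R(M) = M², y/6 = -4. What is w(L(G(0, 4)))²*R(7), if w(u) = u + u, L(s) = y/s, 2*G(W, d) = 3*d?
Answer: 3136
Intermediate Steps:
y = -24 (y = 6*(-4) = -24)
G(W, d) = 3*d/2 (G(W, d) = (3*d)/2 = 3*d/2)
L(s) = -24/s
w(u) = 2*u
w(L(G(0, 4)))²*R(7) = (2*(-24/((3/2)*4)))²*7² = (2*(-24/6))²*49 = (2*(-24*⅙))²*49 = (2*(-4))²*49 = (-8)²*49 = 64*49 = 3136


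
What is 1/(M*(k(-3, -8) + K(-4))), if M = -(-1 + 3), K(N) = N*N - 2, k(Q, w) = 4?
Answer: -1/36 ≈ -0.027778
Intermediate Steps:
K(N) = -2 + N² (K(N) = N² - 2 = -2 + N²)
M = -2 (M = -1*2 = -2)
1/(M*(k(-3, -8) + K(-4))) = 1/(-2*(4 + (-2 + (-4)²))) = 1/(-2*(4 + (-2 + 16))) = 1/(-2*(4 + 14)) = 1/(-2*18) = 1/(-36) = -1/36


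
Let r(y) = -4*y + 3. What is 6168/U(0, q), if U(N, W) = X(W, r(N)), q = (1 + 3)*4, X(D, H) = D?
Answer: 771/2 ≈ 385.50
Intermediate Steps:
r(y) = 3 - 4*y
q = 16 (q = 4*4 = 16)
U(N, W) = W
6168/U(0, q) = 6168/16 = 6168*(1/16) = 771/2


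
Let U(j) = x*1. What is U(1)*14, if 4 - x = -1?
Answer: 70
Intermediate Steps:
x = 5 (x = 4 - 1*(-1) = 4 + 1 = 5)
U(j) = 5 (U(j) = 5*1 = 5)
U(1)*14 = 5*14 = 70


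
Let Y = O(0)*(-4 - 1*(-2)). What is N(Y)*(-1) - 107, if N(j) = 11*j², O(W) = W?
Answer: -107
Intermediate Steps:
Y = 0 (Y = 0*(-4 - 1*(-2)) = 0*(-4 + 2) = 0*(-2) = 0)
N(Y)*(-1) - 107 = (11*0²)*(-1) - 107 = (11*0)*(-1) - 107 = 0*(-1) - 107 = 0 - 107 = -107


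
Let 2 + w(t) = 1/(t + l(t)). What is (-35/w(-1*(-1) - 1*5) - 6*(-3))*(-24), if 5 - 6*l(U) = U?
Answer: -782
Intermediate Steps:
l(U) = ⅚ - U/6
w(t) = -2 + 1/(⅚ + 5*t/6) (w(t) = -2 + 1/(t + (⅚ - t/6)) = -2 + 1/(⅚ + 5*t/6))
(-35/w(-1*(-1) - 1*5) - 6*(-3))*(-24) = (-35*5*(1 + (-1*(-1) - 1*5))/(2*(-2 - 5*(-1*(-1) - 1*5))) - 6*(-3))*(-24) = (-35*5*(1 + (1 - 5))/(2*(-2 - 5*(1 - 5))) + 18)*(-24) = (-35*5*(1 - 4)/(2*(-2 - 5*(-4))) + 18)*(-24) = (-35*(-15/(2*(-2 + 20))) + 18)*(-24) = (-35/((⅖)*(-⅓)*18) + 18)*(-24) = (-35/(-12/5) + 18)*(-24) = (-35*(-5/12) + 18)*(-24) = (175/12 + 18)*(-24) = (391/12)*(-24) = -782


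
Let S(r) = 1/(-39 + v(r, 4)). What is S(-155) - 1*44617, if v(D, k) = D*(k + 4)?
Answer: -57065144/1279 ≈ -44617.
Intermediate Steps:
v(D, k) = D*(4 + k)
S(r) = 1/(-39 + 8*r) (S(r) = 1/(-39 + r*(4 + 4)) = 1/(-39 + r*8) = 1/(-39 + 8*r))
S(-155) - 1*44617 = 1/(-39 + 8*(-155)) - 1*44617 = 1/(-39 - 1240) - 44617 = 1/(-1279) - 44617 = -1/1279 - 44617 = -57065144/1279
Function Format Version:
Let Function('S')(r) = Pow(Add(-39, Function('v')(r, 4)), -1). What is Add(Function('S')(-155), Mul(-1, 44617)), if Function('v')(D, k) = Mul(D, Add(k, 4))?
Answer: Rational(-57065144, 1279) ≈ -44617.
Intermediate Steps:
Function('v')(D, k) = Mul(D, Add(4, k))
Function('S')(r) = Pow(Add(-39, Mul(8, r)), -1) (Function('S')(r) = Pow(Add(-39, Mul(r, Add(4, 4))), -1) = Pow(Add(-39, Mul(r, 8)), -1) = Pow(Add(-39, Mul(8, r)), -1))
Add(Function('S')(-155), Mul(-1, 44617)) = Add(Pow(Add(-39, Mul(8, -155)), -1), Mul(-1, 44617)) = Add(Pow(Add(-39, -1240), -1), -44617) = Add(Pow(-1279, -1), -44617) = Add(Rational(-1, 1279), -44617) = Rational(-57065144, 1279)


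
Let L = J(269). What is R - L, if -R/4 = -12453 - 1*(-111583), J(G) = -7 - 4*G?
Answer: -395437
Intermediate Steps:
L = -1083 (L = -7 - 4*269 = -7 - 1076 = -1083)
R = -396520 (R = -4*(-12453 - 1*(-111583)) = -4*(-12453 + 111583) = -4*99130 = -396520)
R - L = -396520 - 1*(-1083) = -396520 + 1083 = -395437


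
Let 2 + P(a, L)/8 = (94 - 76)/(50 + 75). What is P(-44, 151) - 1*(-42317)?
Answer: 5287769/125 ≈ 42302.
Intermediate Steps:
P(a, L) = -1856/125 (P(a, L) = -16 + 8*((94 - 76)/(50 + 75)) = -16 + 8*(18/125) = -16 + 144/125 = -1856/125)
P(-44, 151) - 1*(-42317) = -1856/125 - 1*(-42317) = -1856/125 + 42317 = 5287769/125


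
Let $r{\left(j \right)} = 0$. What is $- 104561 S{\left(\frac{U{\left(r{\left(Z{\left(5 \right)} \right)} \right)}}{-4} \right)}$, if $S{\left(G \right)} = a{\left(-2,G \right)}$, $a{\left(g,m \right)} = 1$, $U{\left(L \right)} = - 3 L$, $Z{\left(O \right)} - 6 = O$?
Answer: $-104561$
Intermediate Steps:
$Z{\left(O \right)} = 6 + O$
$S{\left(G \right)} = 1$
$- 104561 S{\left(\frac{U{\left(r{\left(Z{\left(5 \right)} \right)} \right)}}{-4} \right)} = \left(-104561\right) 1 = -104561$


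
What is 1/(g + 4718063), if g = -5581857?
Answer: -1/863794 ≈ -1.1577e-6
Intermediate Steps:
1/(g + 4718063) = 1/(-5581857 + 4718063) = 1/(-863794) = -1/863794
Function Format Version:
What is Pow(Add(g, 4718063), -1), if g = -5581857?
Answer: Rational(-1, 863794) ≈ -1.1577e-6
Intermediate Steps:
Pow(Add(g, 4718063), -1) = Pow(Add(-5581857, 4718063), -1) = Pow(-863794, -1) = Rational(-1, 863794)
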